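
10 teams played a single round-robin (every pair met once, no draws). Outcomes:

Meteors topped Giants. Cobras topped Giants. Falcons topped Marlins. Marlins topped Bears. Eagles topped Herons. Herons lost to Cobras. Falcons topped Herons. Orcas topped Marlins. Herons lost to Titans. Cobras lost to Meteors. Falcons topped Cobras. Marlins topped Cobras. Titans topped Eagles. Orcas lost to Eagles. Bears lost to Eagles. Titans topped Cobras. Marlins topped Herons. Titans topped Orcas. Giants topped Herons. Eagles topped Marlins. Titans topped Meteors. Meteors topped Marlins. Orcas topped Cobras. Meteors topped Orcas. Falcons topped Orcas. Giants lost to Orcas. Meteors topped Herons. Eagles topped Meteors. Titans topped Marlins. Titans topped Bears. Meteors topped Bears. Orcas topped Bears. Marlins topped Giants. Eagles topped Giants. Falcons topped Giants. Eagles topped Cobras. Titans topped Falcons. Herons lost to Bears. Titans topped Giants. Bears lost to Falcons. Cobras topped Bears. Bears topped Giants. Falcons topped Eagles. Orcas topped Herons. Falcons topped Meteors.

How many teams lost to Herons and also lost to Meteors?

0

Herons beat: no one.
Meteors beat: Giants, Orcas, Cobras, Marlins, Bears, Herons.
No one was beaten by both.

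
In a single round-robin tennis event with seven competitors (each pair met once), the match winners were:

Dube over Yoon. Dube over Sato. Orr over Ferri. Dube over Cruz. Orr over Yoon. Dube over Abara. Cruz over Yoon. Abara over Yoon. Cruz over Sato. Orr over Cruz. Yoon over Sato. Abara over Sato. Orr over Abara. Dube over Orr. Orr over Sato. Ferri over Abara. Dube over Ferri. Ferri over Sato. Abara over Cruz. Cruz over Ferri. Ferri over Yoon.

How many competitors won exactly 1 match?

Win totals: Yoon 1, Orr 5, Ferri 3, Cruz 3, Abara 3, Dube 6, Sato 0.
Exactly 1: Yoon — 1 competitor.

1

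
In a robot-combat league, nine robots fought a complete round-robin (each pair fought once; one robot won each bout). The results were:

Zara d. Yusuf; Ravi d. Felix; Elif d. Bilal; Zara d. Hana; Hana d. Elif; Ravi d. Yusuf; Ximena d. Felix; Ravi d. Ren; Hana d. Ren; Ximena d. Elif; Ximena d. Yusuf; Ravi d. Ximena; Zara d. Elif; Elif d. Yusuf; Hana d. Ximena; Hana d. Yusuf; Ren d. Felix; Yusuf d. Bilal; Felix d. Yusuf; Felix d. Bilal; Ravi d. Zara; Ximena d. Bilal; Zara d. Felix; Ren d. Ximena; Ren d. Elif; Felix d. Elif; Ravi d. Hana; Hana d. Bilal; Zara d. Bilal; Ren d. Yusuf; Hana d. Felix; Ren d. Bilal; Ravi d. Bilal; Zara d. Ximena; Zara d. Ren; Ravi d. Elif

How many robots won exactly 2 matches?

1

Win totals: Bilal 0, Felix 3, Zara 7, Ximena 4, Yusuf 1, Ren 5, Elif 2, Ravi 8, Hana 6.
Exactly 2: Elif — 1 robot.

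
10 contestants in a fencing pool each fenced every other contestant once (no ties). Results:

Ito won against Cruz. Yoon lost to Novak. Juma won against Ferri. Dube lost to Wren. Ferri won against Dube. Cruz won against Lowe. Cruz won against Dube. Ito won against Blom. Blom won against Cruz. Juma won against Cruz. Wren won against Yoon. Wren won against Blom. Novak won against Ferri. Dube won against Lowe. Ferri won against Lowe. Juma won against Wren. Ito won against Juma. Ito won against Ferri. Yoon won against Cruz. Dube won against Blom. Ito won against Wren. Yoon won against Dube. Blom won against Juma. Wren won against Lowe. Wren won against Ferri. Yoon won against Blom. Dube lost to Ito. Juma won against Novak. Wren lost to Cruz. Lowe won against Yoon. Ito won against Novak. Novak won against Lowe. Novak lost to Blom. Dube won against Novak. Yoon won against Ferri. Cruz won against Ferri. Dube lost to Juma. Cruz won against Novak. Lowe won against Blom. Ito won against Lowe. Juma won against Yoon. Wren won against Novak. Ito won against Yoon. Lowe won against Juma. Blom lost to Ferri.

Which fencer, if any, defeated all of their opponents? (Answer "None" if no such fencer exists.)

Ito

Ito has 9 wins out of 9 opponents — a perfect record.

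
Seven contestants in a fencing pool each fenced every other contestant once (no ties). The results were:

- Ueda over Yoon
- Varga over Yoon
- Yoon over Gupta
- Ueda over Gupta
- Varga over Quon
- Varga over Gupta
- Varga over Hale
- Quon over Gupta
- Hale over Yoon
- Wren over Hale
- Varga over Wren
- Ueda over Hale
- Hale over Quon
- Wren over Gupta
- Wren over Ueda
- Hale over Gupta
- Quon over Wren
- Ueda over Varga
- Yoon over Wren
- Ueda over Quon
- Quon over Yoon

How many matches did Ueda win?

5

Ueda's results: beat Gupta, Varga, Hale, Yoon, Quon; lost to Wren.
That is 5 wins.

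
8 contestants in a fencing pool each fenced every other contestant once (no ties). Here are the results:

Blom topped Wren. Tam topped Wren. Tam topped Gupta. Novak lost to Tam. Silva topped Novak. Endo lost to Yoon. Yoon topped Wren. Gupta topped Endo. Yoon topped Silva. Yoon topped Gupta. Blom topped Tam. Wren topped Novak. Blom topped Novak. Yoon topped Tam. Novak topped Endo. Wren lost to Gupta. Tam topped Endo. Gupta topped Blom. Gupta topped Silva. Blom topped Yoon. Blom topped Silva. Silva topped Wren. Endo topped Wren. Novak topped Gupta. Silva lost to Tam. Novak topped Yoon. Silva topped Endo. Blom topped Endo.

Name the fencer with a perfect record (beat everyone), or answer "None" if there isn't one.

None

Highest win total is Blom with 6 (out of 7 possible).
Blom lost to Gupta, so no fencer went undefeated.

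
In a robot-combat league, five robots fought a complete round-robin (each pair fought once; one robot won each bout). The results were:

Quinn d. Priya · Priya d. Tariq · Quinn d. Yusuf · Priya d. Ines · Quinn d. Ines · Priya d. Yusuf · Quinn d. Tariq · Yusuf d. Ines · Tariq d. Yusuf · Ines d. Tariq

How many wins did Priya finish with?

Priya's results: beat Tariq, Ines, Yusuf; lost to Quinn.
That is 3 wins.

3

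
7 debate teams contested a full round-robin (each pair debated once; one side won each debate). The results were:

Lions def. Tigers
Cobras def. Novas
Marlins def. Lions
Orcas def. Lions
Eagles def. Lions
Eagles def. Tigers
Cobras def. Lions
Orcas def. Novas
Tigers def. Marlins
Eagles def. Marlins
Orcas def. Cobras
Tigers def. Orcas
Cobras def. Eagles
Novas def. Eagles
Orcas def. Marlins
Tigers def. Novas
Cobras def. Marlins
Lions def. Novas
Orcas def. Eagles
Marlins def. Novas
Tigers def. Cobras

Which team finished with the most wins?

Win totals: Orcas 5, Marlins 2, Lions 2, Cobras 4, Eagles 3, Novas 1, Tigers 4.
Orcas leads with 5 wins (next highest: 4).

Orcas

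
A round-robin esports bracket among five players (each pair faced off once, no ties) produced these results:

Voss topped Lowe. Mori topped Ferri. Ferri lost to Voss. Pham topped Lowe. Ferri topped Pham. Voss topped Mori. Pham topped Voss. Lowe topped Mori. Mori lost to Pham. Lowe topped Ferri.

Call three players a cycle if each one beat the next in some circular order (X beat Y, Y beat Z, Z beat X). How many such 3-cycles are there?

Win totals: Mori 1, Ferri 1, Pham 3, Lowe 2, Voss 3.
A player with w wins dominates both others in C(w,2) triples; summing gives 0 + 0 + 3 + 1 + 3 = 7 transitive triples.
Total triples C(5,3) = 10, so cyclic triples = 10 − 7 = 3.

3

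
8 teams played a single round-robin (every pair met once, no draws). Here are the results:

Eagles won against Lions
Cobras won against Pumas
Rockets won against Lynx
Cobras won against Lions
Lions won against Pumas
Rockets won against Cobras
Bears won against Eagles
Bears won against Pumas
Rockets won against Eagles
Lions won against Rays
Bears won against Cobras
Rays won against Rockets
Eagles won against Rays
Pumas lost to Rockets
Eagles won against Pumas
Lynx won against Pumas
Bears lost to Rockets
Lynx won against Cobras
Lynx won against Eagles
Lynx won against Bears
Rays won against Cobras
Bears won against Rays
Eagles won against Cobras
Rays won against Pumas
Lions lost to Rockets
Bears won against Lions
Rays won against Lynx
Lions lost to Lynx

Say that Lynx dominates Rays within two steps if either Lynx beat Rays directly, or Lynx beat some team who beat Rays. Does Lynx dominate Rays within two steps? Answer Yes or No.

Lynx did not beat Rays directly.
Lynx beat Bears, Lions, Cobras, Eagles, Pumas. Of those, Bears beat Rays.

Yes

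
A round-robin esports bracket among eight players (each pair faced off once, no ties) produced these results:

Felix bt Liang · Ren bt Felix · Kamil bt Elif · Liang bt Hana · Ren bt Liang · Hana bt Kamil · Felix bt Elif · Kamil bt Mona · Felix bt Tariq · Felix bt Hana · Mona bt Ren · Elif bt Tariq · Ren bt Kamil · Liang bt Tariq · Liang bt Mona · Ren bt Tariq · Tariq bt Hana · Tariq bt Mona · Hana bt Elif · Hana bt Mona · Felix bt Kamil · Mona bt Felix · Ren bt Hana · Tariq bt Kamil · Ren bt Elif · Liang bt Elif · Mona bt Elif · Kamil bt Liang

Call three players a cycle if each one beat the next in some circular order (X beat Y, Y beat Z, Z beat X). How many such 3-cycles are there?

13

Win totals: Elif 1, Ren 6, Liang 4, Tariq 3, Kamil 3, Mona 3, Felix 5, Hana 3.
A player with w wins dominates both others in C(w,2) triples; summing gives 0 + 15 + 6 + 3 + 3 + 3 + 10 + 3 = 43 transitive triples.
Total triples C(8,3) = 56, so cyclic triples = 56 − 43 = 13.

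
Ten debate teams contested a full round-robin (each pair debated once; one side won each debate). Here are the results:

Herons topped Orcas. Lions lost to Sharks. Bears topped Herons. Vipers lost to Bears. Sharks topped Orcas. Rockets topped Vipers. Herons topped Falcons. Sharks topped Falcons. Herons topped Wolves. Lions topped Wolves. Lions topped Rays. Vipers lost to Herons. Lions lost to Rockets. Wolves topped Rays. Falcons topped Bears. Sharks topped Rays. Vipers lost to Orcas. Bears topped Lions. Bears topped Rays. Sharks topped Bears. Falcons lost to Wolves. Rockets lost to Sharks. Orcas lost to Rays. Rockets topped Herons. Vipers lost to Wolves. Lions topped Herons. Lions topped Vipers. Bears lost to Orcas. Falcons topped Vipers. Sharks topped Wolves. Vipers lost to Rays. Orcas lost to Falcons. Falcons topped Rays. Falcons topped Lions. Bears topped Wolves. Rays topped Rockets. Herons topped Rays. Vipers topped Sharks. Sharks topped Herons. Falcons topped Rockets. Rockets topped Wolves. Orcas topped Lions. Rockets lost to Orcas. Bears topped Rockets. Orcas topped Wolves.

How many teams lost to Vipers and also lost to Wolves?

0

Vipers beat: Sharks.
Wolves beat: Falcons, Rays, Vipers.
No one was beaten by both.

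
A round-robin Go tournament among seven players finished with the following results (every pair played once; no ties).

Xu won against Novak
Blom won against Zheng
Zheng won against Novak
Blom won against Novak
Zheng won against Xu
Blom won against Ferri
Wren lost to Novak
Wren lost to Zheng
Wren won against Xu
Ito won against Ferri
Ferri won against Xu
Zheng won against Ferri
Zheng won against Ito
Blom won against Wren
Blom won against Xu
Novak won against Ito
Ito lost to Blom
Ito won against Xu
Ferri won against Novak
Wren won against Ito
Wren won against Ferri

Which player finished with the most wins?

Blom

Win totals: Wren 3, Zheng 5, Blom 6, Novak 2, Xu 1, Ito 2, Ferri 2.
Blom leads with 6 wins (next highest: 5).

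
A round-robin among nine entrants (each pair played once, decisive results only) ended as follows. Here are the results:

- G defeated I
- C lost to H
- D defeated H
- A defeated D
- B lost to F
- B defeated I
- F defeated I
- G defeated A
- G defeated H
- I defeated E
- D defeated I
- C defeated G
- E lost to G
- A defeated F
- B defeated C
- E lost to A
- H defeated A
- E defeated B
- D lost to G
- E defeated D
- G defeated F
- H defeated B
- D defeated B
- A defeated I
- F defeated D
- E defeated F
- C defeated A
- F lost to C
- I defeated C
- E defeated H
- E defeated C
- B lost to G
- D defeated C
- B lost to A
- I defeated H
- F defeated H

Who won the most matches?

Win totals: A 5, B 2, C 3, D 4, E 5, F 4, G 7, H 3, I 3.
G leads with 7 wins (next highest: 5).

G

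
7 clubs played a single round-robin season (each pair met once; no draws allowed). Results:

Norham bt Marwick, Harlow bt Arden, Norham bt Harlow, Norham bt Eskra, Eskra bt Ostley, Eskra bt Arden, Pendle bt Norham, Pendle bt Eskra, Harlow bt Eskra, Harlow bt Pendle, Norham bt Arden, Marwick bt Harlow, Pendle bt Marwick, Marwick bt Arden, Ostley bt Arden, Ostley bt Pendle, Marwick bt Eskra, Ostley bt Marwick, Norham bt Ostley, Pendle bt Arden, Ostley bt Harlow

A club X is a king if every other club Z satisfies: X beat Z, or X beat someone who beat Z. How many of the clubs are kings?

Norham reaches everyone (king).
Arden cannot reach Norham, Eskra, Harlow, Ostley, Marwick, Pendle in two steps.
Eskra cannot reach Norham in two steps.
Harlow reaches everyone (king).
Ostley reaches everyone (king).
Marwick cannot reach Norham in two steps.
Pendle reaches everyone (king).
Kings: Norham, Harlow, Ostley, Pendle — 4.

4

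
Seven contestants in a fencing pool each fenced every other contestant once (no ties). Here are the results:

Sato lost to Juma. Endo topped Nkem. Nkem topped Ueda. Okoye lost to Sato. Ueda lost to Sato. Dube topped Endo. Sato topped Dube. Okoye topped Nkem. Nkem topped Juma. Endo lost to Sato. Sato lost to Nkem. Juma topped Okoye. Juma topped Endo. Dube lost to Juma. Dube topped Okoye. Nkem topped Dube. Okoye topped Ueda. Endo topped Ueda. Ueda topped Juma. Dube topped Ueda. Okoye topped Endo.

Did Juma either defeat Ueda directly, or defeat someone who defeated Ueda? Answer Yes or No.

Yes

Juma did not beat Ueda directly.
Juma beat Endo, Sato, Okoye, Dube. Of those, Endo beat Ueda.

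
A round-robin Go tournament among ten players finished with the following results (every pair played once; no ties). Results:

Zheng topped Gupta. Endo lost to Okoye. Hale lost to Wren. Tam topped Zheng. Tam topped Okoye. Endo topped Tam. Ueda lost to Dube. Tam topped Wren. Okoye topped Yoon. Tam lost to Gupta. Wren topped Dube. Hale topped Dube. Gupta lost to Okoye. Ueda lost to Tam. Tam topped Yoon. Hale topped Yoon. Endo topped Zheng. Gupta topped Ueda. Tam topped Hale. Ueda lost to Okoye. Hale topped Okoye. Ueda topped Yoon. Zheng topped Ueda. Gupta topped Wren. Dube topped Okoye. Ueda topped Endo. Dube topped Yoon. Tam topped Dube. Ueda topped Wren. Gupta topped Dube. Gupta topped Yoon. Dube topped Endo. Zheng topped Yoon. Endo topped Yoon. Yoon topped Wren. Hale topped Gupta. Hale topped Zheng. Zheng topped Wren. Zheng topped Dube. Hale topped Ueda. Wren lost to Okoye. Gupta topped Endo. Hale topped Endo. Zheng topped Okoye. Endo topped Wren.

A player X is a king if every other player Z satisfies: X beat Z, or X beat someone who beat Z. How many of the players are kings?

6

Yoon cannot reach Endo, Gupta, Zheng, Okoye, Ueda, Tam in two steps.
Endo reaches everyone (king).
Hale reaches everyone (king).
Gupta reaches everyone (king).
Zheng reaches everyone (king).
Okoye reaches everyone (king).
Wren cannot reach Tam in two steps.
Dube cannot reach Hale in two steps.
Ueda cannot reach Gupta, Okoye in two steps.
Tam reaches everyone (king).
Kings: Endo, Hale, Gupta, Zheng, Okoye, Tam — 6.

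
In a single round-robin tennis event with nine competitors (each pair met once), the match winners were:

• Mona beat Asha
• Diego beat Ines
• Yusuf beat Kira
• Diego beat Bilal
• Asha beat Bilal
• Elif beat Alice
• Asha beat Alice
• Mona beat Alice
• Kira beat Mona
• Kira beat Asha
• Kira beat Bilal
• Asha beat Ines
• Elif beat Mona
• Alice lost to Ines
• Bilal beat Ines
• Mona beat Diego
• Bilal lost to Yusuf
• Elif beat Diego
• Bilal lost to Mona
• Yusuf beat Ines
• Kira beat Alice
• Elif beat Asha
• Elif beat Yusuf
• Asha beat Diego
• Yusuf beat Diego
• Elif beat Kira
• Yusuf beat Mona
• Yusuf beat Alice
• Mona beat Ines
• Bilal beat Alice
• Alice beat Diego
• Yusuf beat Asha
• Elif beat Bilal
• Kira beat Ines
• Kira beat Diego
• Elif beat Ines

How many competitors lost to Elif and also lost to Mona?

5

Elif beat: Alice, Mona, Kira, Diego, Ines, Bilal, Yusuf, Asha.
Mona beat: Alice, Diego, Ines, Bilal, Asha.
Both beat: Alice, Diego, Ines, Bilal, Asha — 5.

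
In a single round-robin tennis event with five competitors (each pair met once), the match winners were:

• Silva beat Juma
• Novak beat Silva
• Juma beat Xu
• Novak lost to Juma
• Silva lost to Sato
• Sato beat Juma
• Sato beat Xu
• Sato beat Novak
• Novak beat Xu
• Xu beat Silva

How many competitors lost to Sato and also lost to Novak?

2

Sato beat: Novak, Silva, Xu, Juma.
Novak beat: Silva, Xu.
Both beat: Silva, Xu — 2.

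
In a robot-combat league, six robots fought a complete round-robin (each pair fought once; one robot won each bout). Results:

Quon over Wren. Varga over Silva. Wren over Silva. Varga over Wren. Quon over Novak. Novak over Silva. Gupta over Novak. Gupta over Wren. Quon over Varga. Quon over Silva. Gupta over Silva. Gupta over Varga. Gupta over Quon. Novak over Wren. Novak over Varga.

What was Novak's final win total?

3

Novak's results: beat Varga, Silva, Wren; lost to Quon, Gupta.
That is 3 wins.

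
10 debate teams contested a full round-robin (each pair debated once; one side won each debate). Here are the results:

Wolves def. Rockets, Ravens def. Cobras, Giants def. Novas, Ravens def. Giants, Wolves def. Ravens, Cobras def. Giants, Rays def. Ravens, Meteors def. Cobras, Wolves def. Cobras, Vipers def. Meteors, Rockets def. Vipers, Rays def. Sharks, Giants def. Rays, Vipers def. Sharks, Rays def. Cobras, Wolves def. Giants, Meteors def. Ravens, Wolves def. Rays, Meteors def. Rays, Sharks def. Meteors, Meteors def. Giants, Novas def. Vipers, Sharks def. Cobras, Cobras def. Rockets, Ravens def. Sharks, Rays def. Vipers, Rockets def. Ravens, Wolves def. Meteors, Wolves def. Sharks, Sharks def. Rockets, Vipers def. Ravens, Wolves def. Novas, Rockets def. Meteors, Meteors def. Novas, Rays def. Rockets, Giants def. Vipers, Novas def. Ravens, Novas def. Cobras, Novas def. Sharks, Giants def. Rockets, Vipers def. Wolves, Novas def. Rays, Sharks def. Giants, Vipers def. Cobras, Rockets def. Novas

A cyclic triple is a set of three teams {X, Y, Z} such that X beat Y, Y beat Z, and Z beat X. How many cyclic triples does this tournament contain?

Win totals: Ravens 3, Rockets 4, Novas 5, Sharks 4, Vipers 5, Giants 4, Meteors 5, Cobras 2, Rays 5, Wolves 8.
A team with w wins dominates both others in C(w,2) triples; summing gives 3 + 6 + 10 + 6 + 10 + 6 + 10 + 1 + 10 + 28 = 90 transitive triples.
Total triples C(10,3) = 120, so cyclic triples = 120 − 90 = 30.

30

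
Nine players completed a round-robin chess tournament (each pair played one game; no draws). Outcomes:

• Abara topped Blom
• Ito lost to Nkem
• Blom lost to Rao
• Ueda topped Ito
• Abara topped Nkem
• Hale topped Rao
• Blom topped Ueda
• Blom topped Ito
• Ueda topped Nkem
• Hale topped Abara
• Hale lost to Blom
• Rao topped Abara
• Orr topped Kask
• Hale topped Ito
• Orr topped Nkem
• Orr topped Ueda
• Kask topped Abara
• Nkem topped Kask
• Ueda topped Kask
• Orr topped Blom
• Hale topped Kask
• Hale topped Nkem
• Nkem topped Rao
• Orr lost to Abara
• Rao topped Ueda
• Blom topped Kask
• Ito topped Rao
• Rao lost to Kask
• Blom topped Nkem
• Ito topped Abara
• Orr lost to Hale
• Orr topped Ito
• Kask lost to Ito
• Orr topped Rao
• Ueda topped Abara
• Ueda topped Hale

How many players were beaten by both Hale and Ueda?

4

Hale beat: Abara, Rao, Ito, Orr, Nkem, Kask.
Ueda beat: Abara, Ito, Hale, Nkem, Kask.
Both beat: Abara, Ito, Nkem, Kask — 4.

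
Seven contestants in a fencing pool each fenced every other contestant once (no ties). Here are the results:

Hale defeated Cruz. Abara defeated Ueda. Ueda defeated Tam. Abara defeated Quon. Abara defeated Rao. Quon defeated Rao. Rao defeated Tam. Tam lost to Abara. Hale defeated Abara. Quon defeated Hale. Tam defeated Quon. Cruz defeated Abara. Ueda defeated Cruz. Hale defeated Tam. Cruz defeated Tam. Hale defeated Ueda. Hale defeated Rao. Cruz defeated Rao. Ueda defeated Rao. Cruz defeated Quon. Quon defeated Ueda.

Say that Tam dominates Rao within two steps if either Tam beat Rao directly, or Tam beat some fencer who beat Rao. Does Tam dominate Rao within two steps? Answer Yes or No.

Yes

Tam did not beat Rao directly.
Tam beat Quon. Of those, Quon beat Rao.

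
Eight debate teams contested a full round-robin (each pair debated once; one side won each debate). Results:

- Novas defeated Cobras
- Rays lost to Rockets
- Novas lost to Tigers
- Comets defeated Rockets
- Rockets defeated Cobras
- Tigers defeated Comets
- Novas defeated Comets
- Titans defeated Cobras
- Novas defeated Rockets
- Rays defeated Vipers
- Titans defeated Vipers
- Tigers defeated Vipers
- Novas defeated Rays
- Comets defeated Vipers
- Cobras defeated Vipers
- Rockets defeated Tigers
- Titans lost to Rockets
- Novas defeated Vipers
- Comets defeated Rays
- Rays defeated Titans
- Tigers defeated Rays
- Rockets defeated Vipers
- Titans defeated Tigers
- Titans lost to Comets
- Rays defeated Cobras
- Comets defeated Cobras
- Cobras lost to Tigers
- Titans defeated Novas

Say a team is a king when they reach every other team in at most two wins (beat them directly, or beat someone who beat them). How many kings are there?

5

Vipers cannot reach Tigers, Novas, Titans, Cobras, Comets, Rays, Rockets in two steps.
Tigers reaches everyone (king).
Novas reaches everyone (king).
Titans reaches everyone (king).
Cobras cannot reach Tigers, Novas, Titans, Comets, Rays, Rockets in two steps.
Comets reaches everyone (king).
Rays cannot reach Comets, Rockets in two steps.
Rockets reaches everyone (king).
Kings: Tigers, Novas, Titans, Comets, Rockets — 5.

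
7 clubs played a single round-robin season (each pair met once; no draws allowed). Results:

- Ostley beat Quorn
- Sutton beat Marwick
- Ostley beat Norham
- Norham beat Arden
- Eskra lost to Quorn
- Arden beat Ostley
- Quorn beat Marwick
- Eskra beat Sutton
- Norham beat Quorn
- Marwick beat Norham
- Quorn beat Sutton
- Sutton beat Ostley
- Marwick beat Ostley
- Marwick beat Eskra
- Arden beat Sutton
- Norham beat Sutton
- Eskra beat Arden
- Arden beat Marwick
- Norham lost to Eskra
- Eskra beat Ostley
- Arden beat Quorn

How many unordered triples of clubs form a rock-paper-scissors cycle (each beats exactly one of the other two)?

Win totals: Arden 4, Marwick 3, Ostley 2, Eskra 4, Sutton 2, Quorn 3, Norham 3.
A club with w wins dominates both others in C(w,2) triples; summing gives 6 + 3 + 1 + 6 + 1 + 3 + 3 = 23 transitive triples.
Total triples C(7,3) = 35, so cyclic triples = 35 − 23 = 12.

12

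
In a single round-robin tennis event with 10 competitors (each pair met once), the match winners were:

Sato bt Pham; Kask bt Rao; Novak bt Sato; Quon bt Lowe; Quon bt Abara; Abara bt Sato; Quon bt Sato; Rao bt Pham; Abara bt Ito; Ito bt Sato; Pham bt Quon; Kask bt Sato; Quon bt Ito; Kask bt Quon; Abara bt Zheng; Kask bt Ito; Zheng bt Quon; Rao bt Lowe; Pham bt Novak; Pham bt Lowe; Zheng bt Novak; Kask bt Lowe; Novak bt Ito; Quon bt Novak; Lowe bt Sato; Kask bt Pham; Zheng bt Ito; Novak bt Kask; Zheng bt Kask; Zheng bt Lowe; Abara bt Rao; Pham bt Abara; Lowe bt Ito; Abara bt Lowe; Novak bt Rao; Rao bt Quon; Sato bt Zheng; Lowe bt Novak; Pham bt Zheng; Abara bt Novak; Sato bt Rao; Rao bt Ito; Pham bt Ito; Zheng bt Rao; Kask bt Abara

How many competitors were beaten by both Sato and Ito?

Sato beat: Pham, Rao, Zheng.
Ito beat: Sato.
No one was beaten by both.

0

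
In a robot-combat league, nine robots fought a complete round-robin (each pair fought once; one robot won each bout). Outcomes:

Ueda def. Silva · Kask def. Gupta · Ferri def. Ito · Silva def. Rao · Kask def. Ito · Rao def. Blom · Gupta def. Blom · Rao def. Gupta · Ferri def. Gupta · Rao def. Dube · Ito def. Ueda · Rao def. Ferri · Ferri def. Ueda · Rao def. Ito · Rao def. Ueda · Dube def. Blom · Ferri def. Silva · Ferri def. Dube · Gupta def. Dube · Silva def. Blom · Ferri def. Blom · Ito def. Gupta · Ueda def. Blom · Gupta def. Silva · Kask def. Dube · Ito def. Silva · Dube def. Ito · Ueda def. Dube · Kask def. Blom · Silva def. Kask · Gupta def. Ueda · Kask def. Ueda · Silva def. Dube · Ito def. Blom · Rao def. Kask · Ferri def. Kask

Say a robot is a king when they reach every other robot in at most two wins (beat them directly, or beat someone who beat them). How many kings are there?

Dube cannot reach Ferri, Kask, Rao in two steps.
Ferri reaches everyone (king).
Kask cannot reach Ferri, Rao in two steps.
Blom cannot reach Dube, Ferri, Kask, Gupta, Ueda, Rao, Ito, Silva in two steps.
Gupta cannot reach Ferri in two steps.
Ueda cannot reach Ferri, Gupta in two steps.
Rao reaches everyone (king).
Ito cannot reach Ferri in two steps.
Silva reaches everyone (king).
Kings: Ferri, Rao, Silva — 3.

3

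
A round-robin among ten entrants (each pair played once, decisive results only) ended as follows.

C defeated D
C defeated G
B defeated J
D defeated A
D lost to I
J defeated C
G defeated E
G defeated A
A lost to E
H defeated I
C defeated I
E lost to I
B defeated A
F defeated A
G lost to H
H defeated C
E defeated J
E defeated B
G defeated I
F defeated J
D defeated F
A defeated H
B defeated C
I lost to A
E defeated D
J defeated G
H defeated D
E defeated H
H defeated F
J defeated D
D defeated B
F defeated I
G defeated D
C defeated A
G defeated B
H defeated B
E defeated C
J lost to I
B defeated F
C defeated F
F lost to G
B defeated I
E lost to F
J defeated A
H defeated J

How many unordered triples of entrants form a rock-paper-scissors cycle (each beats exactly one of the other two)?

Win totals: A 2, B 5, C 5, D 3, E 6, F 4, G 6, H 7, I 3, J 4.
An entrant with w wins dominates both others in C(w,2) triples; summing gives 1 + 10 + 10 + 3 + 15 + 6 + 15 + 21 + 3 + 6 = 90 transitive triples.
Total triples C(10,3) = 120, so cyclic triples = 120 − 90 = 30.

30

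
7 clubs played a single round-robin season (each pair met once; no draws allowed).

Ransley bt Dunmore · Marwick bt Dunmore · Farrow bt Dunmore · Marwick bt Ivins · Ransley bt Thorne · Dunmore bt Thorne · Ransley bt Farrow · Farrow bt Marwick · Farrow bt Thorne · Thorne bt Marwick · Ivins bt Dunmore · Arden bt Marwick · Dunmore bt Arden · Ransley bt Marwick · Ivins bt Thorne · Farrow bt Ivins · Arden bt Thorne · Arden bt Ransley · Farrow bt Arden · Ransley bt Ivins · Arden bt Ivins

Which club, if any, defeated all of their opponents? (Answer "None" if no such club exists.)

None

Highest win total is Ransley with 5 (out of 6 possible).
Ransley lost to Arden, so no club went undefeated.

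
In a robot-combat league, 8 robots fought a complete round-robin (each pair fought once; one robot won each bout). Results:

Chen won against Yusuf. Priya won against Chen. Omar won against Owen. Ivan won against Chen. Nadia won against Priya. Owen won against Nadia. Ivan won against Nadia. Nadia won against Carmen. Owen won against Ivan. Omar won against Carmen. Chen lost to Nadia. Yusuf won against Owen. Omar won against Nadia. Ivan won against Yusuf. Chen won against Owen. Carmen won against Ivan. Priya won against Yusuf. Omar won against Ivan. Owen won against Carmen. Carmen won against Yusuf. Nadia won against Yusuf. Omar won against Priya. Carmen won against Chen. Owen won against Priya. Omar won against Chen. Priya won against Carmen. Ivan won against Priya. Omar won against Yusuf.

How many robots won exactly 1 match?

Win totals: Chen 2, Carmen 3, Nadia 4, Owen 4, Priya 3, Omar 7, Yusuf 1, Ivan 4.
Exactly 1: Yusuf — 1 robot.

1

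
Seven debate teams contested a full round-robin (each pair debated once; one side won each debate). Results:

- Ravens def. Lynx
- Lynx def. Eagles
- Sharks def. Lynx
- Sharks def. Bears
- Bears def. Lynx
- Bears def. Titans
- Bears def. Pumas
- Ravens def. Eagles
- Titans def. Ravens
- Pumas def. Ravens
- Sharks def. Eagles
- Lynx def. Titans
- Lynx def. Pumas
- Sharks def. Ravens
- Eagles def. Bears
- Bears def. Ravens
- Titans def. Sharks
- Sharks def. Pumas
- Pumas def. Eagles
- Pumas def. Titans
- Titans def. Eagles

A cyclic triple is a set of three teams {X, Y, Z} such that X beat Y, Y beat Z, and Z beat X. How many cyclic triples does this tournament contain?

9

Win totals: Titans 3, Pumas 3, Eagles 1, Lynx 3, Ravens 2, Sharks 5, Bears 4.
A team with w wins dominates both others in C(w,2) triples; summing gives 3 + 3 + 0 + 3 + 1 + 10 + 6 = 26 transitive triples.
Total triples C(7,3) = 35, so cyclic triples = 35 − 26 = 9.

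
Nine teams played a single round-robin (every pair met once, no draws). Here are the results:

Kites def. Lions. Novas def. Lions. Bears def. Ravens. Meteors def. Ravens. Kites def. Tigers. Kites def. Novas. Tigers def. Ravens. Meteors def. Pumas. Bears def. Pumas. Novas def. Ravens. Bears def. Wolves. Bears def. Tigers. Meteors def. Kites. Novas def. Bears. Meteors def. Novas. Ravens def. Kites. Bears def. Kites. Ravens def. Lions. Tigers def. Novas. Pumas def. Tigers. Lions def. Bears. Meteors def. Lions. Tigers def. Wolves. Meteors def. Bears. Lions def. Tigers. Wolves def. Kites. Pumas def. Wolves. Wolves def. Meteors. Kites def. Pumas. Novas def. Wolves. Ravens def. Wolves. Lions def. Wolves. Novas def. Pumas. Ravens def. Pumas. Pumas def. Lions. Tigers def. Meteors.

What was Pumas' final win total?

Pumas' results: beat Lions, Tigers, Wolves; lost to Novas, Bears, Ravens, Kites, Meteors.
That is 3 wins.

3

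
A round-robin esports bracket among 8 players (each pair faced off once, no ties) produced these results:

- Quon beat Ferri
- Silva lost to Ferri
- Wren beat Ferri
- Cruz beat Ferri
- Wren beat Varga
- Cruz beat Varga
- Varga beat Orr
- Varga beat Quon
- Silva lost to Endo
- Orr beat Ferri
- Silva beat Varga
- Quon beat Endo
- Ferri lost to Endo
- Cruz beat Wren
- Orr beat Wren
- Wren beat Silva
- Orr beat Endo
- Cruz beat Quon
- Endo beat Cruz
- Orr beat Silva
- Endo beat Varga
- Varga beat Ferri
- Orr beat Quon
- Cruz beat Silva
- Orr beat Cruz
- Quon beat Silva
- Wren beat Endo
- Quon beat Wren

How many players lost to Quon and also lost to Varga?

Quon beat: Silva, Endo, Ferri, Wren.
Varga beat: Orr, Quon, Ferri.
Both beat: Ferri — 1.

1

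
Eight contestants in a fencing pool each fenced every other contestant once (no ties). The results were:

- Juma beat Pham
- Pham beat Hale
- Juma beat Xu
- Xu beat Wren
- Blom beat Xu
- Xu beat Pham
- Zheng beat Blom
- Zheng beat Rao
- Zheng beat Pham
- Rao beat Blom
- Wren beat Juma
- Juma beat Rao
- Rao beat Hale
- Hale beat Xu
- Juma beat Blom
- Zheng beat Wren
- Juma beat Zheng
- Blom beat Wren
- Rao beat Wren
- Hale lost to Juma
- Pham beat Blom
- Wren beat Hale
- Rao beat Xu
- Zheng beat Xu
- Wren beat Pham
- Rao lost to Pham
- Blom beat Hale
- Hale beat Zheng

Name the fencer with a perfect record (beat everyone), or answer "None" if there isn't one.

None

Highest win total is Juma with 6 (out of 7 possible).
Juma lost to Wren, so no fencer went undefeated.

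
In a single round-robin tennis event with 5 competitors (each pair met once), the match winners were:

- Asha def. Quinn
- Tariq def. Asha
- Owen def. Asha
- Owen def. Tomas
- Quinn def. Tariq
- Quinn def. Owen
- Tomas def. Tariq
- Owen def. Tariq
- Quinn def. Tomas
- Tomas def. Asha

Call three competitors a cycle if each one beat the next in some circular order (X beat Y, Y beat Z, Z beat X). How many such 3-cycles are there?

Win totals: Asha 1, Tariq 1, Tomas 2, Quinn 3, Owen 3.
A competitor with w wins dominates both others in C(w,2) triples; summing gives 0 + 0 + 1 + 3 + 3 = 7 transitive triples.
Total triples C(5,3) = 10, so cyclic triples = 10 − 7 = 3.

3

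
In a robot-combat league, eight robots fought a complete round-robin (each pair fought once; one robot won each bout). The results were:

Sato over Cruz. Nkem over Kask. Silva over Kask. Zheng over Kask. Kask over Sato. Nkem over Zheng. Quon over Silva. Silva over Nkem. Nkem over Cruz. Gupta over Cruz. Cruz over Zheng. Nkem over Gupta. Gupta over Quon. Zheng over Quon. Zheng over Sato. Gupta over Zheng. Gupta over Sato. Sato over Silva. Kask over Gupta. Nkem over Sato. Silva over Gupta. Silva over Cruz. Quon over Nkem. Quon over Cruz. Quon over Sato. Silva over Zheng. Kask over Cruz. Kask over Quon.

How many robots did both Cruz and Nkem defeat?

1

Cruz beat: Zheng.
Nkem beat: Zheng, Kask, Sato, Cruz, Gupta.
Both beat: Zheng — 1.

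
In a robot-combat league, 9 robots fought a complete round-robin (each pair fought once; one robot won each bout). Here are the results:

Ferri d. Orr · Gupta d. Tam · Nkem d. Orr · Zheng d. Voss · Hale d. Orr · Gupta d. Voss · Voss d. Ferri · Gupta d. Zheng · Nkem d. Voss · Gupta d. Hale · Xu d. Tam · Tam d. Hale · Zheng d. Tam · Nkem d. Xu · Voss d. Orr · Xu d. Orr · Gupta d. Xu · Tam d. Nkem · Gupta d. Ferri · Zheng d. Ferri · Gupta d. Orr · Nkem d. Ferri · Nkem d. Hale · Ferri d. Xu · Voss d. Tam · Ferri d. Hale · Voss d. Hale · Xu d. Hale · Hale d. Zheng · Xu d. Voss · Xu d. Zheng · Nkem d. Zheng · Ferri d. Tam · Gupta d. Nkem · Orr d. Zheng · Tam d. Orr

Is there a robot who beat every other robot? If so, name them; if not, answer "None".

Gupta has 8 wins out of 8 opponents — a perfect record.

Gupta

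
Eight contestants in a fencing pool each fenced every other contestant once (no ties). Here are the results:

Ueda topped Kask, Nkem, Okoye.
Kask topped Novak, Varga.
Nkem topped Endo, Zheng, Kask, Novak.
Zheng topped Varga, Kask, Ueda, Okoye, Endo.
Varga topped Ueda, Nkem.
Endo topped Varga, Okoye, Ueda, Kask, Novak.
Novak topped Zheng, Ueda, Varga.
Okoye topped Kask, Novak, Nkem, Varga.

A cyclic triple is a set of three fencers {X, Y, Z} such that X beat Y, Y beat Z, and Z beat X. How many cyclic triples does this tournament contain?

16

Win totals: Zheng 5, Nkem 4, Ueda 3, Endo 5, Novak 3, Varga 2, Okoye 4, Kask 2.
A fencer with w wins dominates both others in C(w,2) triples; summing gives 10 + 6 + 3 + 10 + 3 + 1 + 6 + 1 = 40 transitive triples.
Total triples C(8,3) = 56, so cyclic triples = 56 − 40 = 16.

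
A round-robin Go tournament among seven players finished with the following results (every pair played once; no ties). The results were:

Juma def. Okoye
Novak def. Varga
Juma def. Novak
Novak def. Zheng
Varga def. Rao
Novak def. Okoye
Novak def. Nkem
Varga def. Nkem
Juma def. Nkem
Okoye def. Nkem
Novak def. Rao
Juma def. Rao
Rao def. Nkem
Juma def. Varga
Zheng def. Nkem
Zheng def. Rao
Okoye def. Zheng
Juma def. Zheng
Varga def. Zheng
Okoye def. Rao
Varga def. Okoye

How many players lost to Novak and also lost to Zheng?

2

Novak beat: Okoye, Varga, Nkem, Rao, Zheng.
Zheng beat: Nkem, Rao.
Both beat: Nkem, Rao — 2.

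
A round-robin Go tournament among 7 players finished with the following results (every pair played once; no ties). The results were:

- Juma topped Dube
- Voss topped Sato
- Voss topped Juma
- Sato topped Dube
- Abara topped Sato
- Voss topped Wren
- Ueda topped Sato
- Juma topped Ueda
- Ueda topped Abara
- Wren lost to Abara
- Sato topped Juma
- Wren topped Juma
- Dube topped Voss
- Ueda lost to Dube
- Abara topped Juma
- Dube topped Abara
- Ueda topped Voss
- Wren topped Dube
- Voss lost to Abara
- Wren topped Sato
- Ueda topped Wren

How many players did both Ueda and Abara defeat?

3

Ueda beat: Sato, Abara, Wren, Voss.
Abara beat: Sato, Wren, Voss, Juma.
Both beat: Sato, Wren, Voss — 3.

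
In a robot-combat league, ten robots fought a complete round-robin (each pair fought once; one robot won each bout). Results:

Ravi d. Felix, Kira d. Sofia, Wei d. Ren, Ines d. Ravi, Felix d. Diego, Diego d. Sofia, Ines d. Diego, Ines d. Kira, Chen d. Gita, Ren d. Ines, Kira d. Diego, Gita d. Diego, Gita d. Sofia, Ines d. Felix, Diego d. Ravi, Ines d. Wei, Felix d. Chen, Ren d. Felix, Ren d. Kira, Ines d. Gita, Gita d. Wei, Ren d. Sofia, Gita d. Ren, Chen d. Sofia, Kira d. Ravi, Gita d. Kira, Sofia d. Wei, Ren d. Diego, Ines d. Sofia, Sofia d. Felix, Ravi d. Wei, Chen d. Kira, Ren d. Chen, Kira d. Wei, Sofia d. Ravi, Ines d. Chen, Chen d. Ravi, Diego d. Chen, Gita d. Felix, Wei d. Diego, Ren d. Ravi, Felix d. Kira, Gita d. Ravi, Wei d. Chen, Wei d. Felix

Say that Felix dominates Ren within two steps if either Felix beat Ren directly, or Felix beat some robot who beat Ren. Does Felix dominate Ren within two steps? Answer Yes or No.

Felix did not beat Ren directly.
Felix beat Chen, Kira, Diego, but each of them lost to Ren. No two-step path.

No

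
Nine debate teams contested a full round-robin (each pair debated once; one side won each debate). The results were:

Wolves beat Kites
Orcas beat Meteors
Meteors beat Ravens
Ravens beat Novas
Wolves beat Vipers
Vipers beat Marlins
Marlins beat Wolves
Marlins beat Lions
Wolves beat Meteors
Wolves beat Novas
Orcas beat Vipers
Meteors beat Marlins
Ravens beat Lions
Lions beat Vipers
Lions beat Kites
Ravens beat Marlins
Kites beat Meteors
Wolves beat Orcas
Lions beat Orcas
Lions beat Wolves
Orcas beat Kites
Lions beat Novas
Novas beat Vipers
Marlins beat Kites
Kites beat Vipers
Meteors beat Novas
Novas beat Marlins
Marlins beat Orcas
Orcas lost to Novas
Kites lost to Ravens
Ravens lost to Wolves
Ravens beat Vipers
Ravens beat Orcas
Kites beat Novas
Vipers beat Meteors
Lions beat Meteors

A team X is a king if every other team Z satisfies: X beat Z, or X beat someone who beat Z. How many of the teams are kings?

6

Vipers reaches everyone (king).
Wolves reaches everyone (king).
Meteors reaches everyone (king).
Kites cannot reach Wolves, Lions in two steps.
Orcas cannot reach Wolves, Lions in two steps.
Marlins reaches everyone (king).
Lions reaches everyone (king).
Ravens reaches everyone (king).
Novas cannot reach Ravens in two steps.
Kings: Vipers, Wolves, Meteors, Marlins, Lions, Ravens — 6.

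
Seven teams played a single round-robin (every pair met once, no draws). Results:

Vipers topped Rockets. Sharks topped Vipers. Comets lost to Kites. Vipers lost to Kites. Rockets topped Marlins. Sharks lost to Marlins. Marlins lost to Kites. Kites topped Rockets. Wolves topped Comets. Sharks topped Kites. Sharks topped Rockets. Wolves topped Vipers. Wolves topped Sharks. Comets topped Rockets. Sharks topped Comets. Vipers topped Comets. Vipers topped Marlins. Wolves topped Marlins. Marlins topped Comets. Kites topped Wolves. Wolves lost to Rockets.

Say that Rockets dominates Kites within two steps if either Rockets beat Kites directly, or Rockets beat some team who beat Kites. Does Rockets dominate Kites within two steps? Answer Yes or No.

Rockets did not beat Kites directly.
Rockets beat Wolves, Marlins, but each of them lost to Kites. No two-step path.

No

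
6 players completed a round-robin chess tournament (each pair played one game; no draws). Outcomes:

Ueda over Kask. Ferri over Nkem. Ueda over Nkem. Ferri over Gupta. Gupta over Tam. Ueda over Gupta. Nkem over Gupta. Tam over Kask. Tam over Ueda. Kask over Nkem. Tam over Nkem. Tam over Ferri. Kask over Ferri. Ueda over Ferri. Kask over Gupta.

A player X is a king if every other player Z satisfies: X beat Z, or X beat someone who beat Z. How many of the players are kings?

Gupta reaches everyone (king).
Kask cannot reach Ueda in two steps.
Nkem cannot reach Kask, Ueda, Ferri in two steps.
Tam reaches everyone (king).
Ueda reaches everyone (king).
Ferri cannot reach Kask, Ueda in two steps.
Kings: Gupta, Tam, Ueda — 3.

3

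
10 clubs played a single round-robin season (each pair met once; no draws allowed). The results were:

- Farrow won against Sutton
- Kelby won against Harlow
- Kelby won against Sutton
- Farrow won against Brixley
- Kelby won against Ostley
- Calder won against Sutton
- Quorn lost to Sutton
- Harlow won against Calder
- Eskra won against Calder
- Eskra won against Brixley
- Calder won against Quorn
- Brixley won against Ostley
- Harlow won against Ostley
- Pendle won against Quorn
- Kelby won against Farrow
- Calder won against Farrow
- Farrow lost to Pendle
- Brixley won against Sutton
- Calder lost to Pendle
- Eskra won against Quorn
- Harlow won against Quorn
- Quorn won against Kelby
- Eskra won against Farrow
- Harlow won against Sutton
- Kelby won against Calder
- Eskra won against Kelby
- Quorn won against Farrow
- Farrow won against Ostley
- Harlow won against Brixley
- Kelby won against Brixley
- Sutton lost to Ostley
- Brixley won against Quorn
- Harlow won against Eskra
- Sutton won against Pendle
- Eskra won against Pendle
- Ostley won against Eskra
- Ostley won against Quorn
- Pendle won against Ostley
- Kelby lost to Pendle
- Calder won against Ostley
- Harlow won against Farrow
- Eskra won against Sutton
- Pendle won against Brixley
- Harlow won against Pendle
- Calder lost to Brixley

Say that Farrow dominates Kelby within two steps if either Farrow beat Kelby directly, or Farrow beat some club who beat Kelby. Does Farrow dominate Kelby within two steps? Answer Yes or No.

Farrow did not beat Kelby directly.
Farrow beat Sutton, Ostley, Brixley, but each of them lost to Kelby. No two-step path.

No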